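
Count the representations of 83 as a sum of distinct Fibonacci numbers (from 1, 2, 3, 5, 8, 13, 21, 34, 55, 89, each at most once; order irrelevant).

83 = 55+21+5+2 = 55+13+8+5+2 = 34+21+13+8+5+2 — 3 representations.

3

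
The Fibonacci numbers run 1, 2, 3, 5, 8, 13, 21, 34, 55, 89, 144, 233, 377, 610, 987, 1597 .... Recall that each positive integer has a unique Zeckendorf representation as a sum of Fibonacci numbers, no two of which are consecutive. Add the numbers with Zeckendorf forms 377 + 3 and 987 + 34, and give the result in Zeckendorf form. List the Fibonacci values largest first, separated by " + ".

987 + 377 + 34 + 3

The two numbers are 380 and 1021, so their sum is 1401.
Greedily peel off the largest Fibonacci term at each step:
1401 − 987 = 414
414 − 377 = 37
37 − 34 = 3
3 − 3 = 0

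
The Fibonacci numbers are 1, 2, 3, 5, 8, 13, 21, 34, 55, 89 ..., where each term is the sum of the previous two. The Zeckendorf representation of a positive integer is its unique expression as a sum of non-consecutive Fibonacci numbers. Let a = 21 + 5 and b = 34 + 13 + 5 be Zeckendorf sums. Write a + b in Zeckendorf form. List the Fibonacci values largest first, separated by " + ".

The two numbers are 26 and 52, so their sum is 78.
largest Fibonacci ≤ 78 is 55; 78 − 55 = 23
largest Fibonacci ≤ 23 is 21; 23 − 21 = 2
largest Fibonacci ≤ 2 is 2; 2 − 2 = 0

55 + 21 + 2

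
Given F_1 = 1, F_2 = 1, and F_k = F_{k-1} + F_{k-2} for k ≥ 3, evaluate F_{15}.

Iterating the recurrence up to F_{11} = 89 and F_{10} = 55:
F_{12} = F_{11} + F_{10} = 89 + 55 = 144
F_{13} = F_{12} + F_{11} = 144 + 89 = 233
F_{14} = F_{13} + F_{12} = 233 + 144 = 377
F_{15} = F_{14} + F_{13} = 377 + 233 = 610

610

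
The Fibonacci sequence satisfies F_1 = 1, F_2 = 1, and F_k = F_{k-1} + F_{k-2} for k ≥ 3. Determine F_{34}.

Iterating the recurrence up to F_{28} = 317811 and F_{27} = 196418:
F_{29} = F_{28} + F_{27} = 317811 + 196418 = 514229
F_{30} = F_{29} + F_{28} = 514229 + 317811 = 832040
F_{31} = F_{30} + F_{29} = 832040 + 514229 = 1346269
F_{32} = F_{31} + F_{30} = 1346269 + 832040 = 2178309
F_{33} = F_{32} + F_{31} = 2178309 + 1346269 = 3524578
F_{34} = F_{33} + F_{32} = 3524578 + 2178309 = 5702887

5702887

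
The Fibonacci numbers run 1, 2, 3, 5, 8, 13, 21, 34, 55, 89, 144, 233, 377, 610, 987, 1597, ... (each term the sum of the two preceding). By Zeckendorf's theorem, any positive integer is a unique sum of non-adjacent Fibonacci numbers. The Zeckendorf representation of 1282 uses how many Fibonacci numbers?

5

Greedily peel off the largest Fibonacci term at each step:
987 ≤ 1282 < 1597, so take 987; remainder 295
233 ≤ 295 < 377, so take 233; remainder 62
55 ≤ 62 < 89, so take 55; remainder 7
5 ≤ 7 < 8, so take 5; remainder 2
2 ≤ 2 < 3, so take 2; remainder 0
1282 = 987 + 233 + 55 + 5 + 2, which has 5 terms.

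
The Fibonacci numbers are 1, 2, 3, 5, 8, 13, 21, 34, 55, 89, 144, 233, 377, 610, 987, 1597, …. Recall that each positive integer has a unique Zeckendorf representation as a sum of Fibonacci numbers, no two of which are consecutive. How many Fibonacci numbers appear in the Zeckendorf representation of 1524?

5

subtract 987 from 1524: 537 remains
subtract 377 from 537: 160 remains
subtract 144 from 160: 16 remains
subtract 13 from 16: 3 remains
subtract 3 from 3: 0 remains
1524 = 987 + 377 + 144 + 13 + 3, which has 5 terms.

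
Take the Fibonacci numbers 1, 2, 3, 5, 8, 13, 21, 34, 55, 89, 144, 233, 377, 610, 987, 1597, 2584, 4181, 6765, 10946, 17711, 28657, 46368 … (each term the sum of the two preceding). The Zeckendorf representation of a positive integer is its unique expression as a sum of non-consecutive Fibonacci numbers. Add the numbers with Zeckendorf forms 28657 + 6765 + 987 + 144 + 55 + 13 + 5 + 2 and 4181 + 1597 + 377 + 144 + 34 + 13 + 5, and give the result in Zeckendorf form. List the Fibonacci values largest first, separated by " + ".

The two numbers are 36628 and 6351, so their sum is 42979.
Greedily peel off the largest Fibonacci term at each step:
subtract 28657 from 42979: 14322 remains
subtract 10946 from 14322: 3376 remains
subtract 2584 from 3376: 792 remains
subtract 610 from 792: 182 remains
subtract 144 from 182: 38 remains
subtract 34 from 38: 4 remains
subtract 3 from 4: 1 remains
subtract 1 from 1: 0 remains

28657 + 10946 + 2584 + 610 + 144 + 34 + 3 + 1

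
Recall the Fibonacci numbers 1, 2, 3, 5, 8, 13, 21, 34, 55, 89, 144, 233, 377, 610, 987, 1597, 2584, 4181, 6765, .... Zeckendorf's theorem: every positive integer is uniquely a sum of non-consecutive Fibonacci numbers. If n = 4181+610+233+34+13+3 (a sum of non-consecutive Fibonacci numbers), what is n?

4181+610+233+34+13+3 = 5074.

5074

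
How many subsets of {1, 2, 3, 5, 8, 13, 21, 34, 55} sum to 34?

4

Each representation comes from the Zeckendorf form by replacing some F_k with F_{k−1} + F_{k−2} where possible.
34 = 34 = 21+13 = 21+8+5 = 21+8+3+2 — 4 representations.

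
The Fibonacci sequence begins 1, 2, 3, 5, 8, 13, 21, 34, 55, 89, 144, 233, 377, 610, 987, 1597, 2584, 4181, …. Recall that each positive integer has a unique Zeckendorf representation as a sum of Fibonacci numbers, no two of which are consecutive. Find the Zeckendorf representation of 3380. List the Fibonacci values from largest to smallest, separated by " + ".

subtract 2584 from 3380: 796 remains
subtract 610 from 796: 186 remains
subtract 144 from 186: 42 remains
subtract 34 from 42: 8 remains
subtract 8 from 8: 0 remains
So 3380 = 2584 + 610 + 144 + 34 + 8, with no two terms consecutive in the sequence.

2584 + 610 + 144 + 34 + 8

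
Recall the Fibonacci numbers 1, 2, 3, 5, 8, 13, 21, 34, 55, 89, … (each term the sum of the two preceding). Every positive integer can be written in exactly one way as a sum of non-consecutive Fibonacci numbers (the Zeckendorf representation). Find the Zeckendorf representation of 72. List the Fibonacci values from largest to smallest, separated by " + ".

Greedy algorithm:
take 55 (≤ 72); 72 − 55 = 17
take 13 (≤ 17); 17 − 13 = 4
take 3 (≤ 4); 4 − 3 = 1
take 1 (≤ 1); 1 − 1 = 0
So 72 = 55 + 13 + 3 + 1, with no two terms consecutive in the sequence.

55 + 13 + 3 + 1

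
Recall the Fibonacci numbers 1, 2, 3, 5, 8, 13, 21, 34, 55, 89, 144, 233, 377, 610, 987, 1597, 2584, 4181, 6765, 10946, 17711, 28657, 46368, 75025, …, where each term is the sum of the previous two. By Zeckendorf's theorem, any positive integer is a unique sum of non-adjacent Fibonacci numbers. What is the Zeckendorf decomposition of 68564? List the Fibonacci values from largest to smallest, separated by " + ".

largest Fibonacci ≤ 68564 is 46368; 68564 − 46368 = 22196
largest Fibonacci ≤ 22196 is 17711; 22196 − 17711 = 4485
largest Fibonacci ≤ 4485 is 4181; 4485 − 4181 = 304
largest Fibonacci ≤ 304 is 233; 304 − 233 = 71
largest Fibonacci ≤ 71 is 55; 71 − 55 = 16
largest Fibonacci ≤ 16 is 13; 16 − 13 = 3
largest Fibonacci ≤ 3 is 3; 3 − 3 = 0
So 68564 = 46368 + 17711 + 4181 + 233 + 55 + 13 + 3, with no two terms consecutive in the sequence.

46368 + 17711 + 4181 + 233 + 55 + 13 + 3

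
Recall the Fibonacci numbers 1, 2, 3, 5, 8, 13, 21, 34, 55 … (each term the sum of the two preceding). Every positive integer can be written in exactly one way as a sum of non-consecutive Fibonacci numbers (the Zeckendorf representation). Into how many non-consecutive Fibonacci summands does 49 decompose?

3

49 − 34 = 15
15 − 13 = 2
2 − 2 = 0
49 = 34 + 13 + 2, which has 3 terms.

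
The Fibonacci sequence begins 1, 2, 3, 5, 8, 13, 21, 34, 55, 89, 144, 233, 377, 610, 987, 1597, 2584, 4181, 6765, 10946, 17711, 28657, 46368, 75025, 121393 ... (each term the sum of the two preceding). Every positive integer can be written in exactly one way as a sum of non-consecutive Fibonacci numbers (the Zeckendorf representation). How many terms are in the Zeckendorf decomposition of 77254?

Greedily peel off the largest Fibonacci term at each step:
largest Fibonacci ≤ 77254 is 75025; 77254 − 75025 = 2229
largest Fibonacci ≤ 2229 is 1597; 2229 − 1597 = 632
largest Fibonacci ≤ 632 is 610; 632 − 610 = 22
largest Fibonacci ≤ 22 is 21; 22 − 21 = 1
largest Fibonacci ≤ 1 is 1; 1 − 1 = 0
77254 = 75025 + 1597 + 610 + 21 + 1, which has 5 terms.

5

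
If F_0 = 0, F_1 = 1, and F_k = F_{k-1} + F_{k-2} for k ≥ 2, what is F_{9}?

34

Iterating the recurrence up to F_{2} = 1 and F_{1} = 1:
F_{3} = F_{2} + F_{1} = 1 + 1 = 2
F_{4} = F_{3} + F_{2} = 2 + 1 = 3
F_{5} = F_{4} + F_{3} = 3 + 2 = 5
F_{6} = F_{5} + F_{4} = 5 + 3 = 8
F_{7} = F_{6} + F_{5} = 8 + 5 = 13
F_{8} = F_{7} + F_{6} = 13 + 8 = 21
F_{9} = F_{8} + F_{7} = 21 + 13 = 34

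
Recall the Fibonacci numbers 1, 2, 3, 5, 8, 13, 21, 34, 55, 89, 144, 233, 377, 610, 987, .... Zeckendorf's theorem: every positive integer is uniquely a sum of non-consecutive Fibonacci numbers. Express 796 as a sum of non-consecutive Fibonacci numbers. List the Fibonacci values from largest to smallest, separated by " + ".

610 + 144 + 34 + 8

Repeatedly subtract the largest Fibonacci number that fits:
largest Fibonacci ≤ 796 is 610; 796 − 610 = 186
largest Fibonacci ≤ 186 is 144; 186 − 144 = 42
largest Fibonacci ≤ 42 is 34; 42 − 34 = 8
largest Fibonacci ≤ 8 is 8; 8 − 8 = 0
So 796 = 610 + 144 + 34 + 8, with no two terms consecutive in the sequence.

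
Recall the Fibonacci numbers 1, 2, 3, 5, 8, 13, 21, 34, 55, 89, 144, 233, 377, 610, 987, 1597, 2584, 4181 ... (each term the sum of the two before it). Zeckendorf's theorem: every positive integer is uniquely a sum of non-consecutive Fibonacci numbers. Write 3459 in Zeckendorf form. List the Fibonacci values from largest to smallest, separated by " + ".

2584 + 610 + 233 + 21 + 8 + 3

Greedily peel off the largest Fibonacci term at each step:
3459: greatest Fibonacci not exceeding it is 2584, leaving 875
875: greatest Fibonacci not exceeding it is 610, leaving 265
265: greatest Fibonacci not exceeding it is 233, leaving 32
32: greatest Fibonacci not exceeding it is 21, leaving 11
11: greatest Fibonacci not exceeding it is 8, leaving 3
3: greatest Fibonacci not exceeding it is 3, leaving 0
So 3459 = 2584 + 610 + 233 + 21 + 8 + 3, with no two terms consecutive in the sequence.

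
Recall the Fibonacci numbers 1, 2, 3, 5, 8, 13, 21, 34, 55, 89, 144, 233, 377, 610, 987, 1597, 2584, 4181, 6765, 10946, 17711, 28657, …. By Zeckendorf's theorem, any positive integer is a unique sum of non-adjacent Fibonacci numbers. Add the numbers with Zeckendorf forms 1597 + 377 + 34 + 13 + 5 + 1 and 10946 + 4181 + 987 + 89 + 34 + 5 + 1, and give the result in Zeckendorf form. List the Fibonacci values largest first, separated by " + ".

The two numbers are 2027 and 16243, so their sum is 18270.
18270 − 17711 = 559
559 − 377 = 182
182 − 144 = 38
38 − 34 = 4
4 − 3 = 1
1 − 1 = 0

17711 + 377 + 144 + 34 + 3 + 1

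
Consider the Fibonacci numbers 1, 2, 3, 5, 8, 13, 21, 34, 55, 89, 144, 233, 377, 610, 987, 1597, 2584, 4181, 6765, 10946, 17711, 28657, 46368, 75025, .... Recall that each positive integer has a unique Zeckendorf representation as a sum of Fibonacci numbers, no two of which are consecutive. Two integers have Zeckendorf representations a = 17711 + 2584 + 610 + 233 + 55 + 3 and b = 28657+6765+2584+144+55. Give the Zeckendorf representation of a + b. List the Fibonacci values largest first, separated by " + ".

46368 + 10946 + 1597 + 377 + 89 + 21 + 3

The two numbers are 21196 and 38205, so their sum is 59401.
subtract 46368 from 59401: 13033 remains
subtract 10946 from 13033: 2087 remains
subtract 1597 from 2087: 490 remains
subtract 377 from 490: 113 remains
subtract 89 from 113: 24 remains
subtract 21 from 24: 3 remains
subtract 3 from 3: 0 remains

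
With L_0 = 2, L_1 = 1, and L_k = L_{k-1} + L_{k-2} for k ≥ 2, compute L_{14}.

843

Iterating the recurrence up to L_{7} = 29 and L_{6} = 18:
L_{8} = L_{7} + L_{6} = 29 + 18 = 47
L_{9} = L_{8} + L_{7} = 47 + 29 = 76
L_{10} = L_{9} + L_{8} = 76 + 47 = 123
L_{11} = L_{10} + L_{9} = 123 + 76 = 199
L_{12} = L_{11} + L_{10} = 199 + 123 = 322
L_{13} = L_{12} + L_{11} = 322 + 199 = 521
L_{14} = L_{13} + L_{12} = 521 + 322 = 843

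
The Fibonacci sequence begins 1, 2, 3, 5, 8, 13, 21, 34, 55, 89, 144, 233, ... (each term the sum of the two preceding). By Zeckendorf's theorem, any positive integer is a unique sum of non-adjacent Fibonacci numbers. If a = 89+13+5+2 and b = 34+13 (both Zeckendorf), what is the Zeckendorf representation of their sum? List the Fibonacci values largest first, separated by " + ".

The two numbers are 109 and 47, so their sum is 156.
Greedily peel off the largest Fibonacci term at each step:
144 ≤ 156 < 233, so take 144; remainder 12
8 ≤ 12 < 13, so take 8; remainder 4
3 ≤ 4 < 5, so take 3; remainder 1
1 ≤ 1 < 2, so take 1; remainder 0

144 + 8 + 3 + 1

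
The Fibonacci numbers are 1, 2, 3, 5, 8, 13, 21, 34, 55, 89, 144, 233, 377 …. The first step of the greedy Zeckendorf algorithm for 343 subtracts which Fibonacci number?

233 ≤ 343 < 377, so the largest Fibonacci number not exceeding 343 is 233.

233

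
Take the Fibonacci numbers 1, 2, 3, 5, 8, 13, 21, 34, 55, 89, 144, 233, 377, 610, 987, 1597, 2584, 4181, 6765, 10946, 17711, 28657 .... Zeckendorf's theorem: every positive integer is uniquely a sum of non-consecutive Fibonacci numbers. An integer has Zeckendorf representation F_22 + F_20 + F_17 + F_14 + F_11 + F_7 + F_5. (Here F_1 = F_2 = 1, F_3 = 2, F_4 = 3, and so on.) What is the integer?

26557

F_22 + F_20 + F_17 + F_14 + F_11 + F_7 + F_5 = 17711 + 6765 + 1597 + 377 + 89 + 13 + 5 = 26557.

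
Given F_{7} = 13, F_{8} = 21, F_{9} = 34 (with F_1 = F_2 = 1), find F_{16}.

By the addition formula F_{m+n} = F_m F_{n+1} + F_{m−1} F_n with m=8, n=8: F_{16} = 21·34 + 13·21 = 714 + 273 = 987.

987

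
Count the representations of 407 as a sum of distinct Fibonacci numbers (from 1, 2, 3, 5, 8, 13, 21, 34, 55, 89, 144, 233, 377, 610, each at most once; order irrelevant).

10

Each representation comes from the Zeckendorf form by replacing some F_k with F_{k−1} + F_{k−2} where possible.
407 = 377+21+8+1 = 377+21+5+3+1 = 233+144+21+8+1 = 377+13+8+5+3+1 = … (6 more), for 10 in all.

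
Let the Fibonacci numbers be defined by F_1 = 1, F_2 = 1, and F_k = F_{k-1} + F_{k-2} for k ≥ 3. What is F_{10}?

Iterating the recurrence up to F_{6} = 8 and F_{5} = 5:
F_{7} = F_{6} + F_{5} = 8 + 5 = 13
F_{8} = F_{7} + F_{6} = 13 + 8 = 21
F_{9} = F_{8} + F_{7} = 21 + 13 = 34
F_{10} = F_{9} + F_{8} = 34 + 21 = 55

55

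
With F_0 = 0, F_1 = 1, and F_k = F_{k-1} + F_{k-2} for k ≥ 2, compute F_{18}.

2584

Iterating the recurrence up to F_{14} = 377 and F_{13} = 233:
F_{15} = F_{14} + F_{13} = 377 + 233 = 610
F_{16} = F_{15} + F_{14} = 610 + 377 = 987
F_{17} = F_{16} + F_{15} = 987 + 610 = 1597
F_{18} = F_{17} + F_{16} = 1597 + 987 = 2584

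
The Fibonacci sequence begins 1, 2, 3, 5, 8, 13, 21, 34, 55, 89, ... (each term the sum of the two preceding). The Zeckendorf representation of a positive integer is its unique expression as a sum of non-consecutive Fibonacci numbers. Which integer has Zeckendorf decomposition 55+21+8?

55+21+8 = 84.

84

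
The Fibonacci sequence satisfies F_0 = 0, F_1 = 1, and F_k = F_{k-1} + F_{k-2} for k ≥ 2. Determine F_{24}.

46368

Iterating the recurrence up to F_{17} = 1597 and F_{16} = 987:
F_{18} = F_{17} + F_{16} = 1597 + 987 = 2584
F_{19} = F_{18} + F_{17} = 2584 + 1597 = 4181
F_{20} = F_{19} + F_{18} = 4181 + 2584 = 6765
F_{21} = F_{20} + F_{19} = 6765 + 4181 = 10946
F_{22} = F_{21} + F_{20} = 10946 + 6765 = 17711
F_{23} = F_{22} + F_{21} = 17711 + 10946 = 28657
F_{24} = F_{23} + F_{22} = 28657 + 17711 = 46368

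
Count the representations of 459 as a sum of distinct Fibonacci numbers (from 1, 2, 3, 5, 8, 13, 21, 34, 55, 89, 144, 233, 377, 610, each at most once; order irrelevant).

14

459 = 377+55+21+5+1 = 377+55+21+3+2+1 = 377+55+13+8+5+1 = 233+144+55+21+5+1 = 377+55+13+8+3+2+1 = … (9 more), for 14 in all.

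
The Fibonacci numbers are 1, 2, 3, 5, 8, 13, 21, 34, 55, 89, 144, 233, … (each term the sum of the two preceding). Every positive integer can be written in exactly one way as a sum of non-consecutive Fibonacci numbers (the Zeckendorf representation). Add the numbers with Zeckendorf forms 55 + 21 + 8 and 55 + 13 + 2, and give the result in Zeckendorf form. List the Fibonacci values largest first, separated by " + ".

144 + 8 + 2

The two numbers are 84 and 70, so their sum is 154.
154: greatest Fibonacci not exceeding it is 144, leaving 10
10: greatest Fibonacci not exceeding it is 8, leaving 2
2: greatest Fibonacci not exceeding it is 2, leaving 0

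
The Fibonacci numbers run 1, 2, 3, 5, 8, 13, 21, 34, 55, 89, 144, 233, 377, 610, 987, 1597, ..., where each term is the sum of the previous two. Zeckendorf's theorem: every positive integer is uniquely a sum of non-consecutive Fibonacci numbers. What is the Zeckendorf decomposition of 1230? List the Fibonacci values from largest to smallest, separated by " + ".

subtract 987 from 1230: 243 remains
subtract 233 from 243: 10 remains
subtract 8 from 10: 2 remains
subtract 2 from 2: 0 remains
So 1230 = 987 + 233 + 8 + 2, with no two terms consecutive in the sequence.

987 + 233 + 8 + 2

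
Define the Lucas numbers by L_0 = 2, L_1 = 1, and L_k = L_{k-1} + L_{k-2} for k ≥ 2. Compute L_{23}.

Iterating the recurrence up to L_{19} = 9349 and L_{18} = 5778:
L_{20} = L_{19} + L_{18} = 9349 + 5778 = 15127
L_{21} = L_{20} + L_{19} = 15127 + 9349 = 24476
L_{22} = L_{21} + L_{20} = 24476 + 15127 = 39603
L_{23} = L_{22} + L_{21} = 39603 + 24476 = 64079

64079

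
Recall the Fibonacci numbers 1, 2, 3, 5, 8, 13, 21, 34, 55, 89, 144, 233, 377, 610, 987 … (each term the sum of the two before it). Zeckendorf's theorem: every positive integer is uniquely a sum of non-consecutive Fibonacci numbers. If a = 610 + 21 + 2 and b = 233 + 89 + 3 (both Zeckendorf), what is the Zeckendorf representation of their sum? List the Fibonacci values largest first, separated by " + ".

The two numbers are 633 and 325, so their sum is 958.
Repeatedly subtract the largest Fibonacci number that fits:
958: greatest Fibonacci not exceeding it is 610, leaving 348
348: greatest Fibonacci not exceeding it is 233, leaving 115
115: greatest Fibonacci not exceeding it is 89, leaving 26
26: greatest Fibonacci not exceeding it is 21, leaving 5
5: greatest Fibonacci not exceeding it is 5, leaving 0

610 + 233 + 89 + 21 + 5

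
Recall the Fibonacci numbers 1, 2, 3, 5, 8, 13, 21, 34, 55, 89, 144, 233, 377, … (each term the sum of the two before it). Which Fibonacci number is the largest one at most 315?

233 ≤ 315 < 377, so the largest Fibonacci number not exceeding 315 is 233.

233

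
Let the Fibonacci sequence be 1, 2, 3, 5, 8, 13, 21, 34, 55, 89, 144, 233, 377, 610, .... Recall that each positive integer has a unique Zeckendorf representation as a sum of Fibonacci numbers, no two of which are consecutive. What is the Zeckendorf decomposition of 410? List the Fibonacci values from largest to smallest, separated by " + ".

subtract 377 from 410: 33 remains
subtract 21 from 33: 12 remains
subtract 8 from 12: 4 remains
subtract 3 from 4: 1 remains
subtract 1 from 1: 0 remains
So 410 = 377 + 21 + 8 + 3 + 1, with no two terms consecutive in the sequence.

377 + 21 + 8 + 3 + 1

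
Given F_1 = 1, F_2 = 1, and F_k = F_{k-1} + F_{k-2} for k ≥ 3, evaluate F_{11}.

89

Iterating the recurrence up to F_{6} = 8 and F_{5} = 5:
F_{7} = F_{6} + F_{5} = 8 + 5 = 13
F_{8} = F_{7} + F_{6} = 13 + 8 = 21
F_{9} = F_{8} + F_{7} = 21 + 13 = 34
F_{10} = F_{9} + F_{8} = 34 + 21 = 55
F_{11} = F_{10} + F_{9} = 55 + 34 = 89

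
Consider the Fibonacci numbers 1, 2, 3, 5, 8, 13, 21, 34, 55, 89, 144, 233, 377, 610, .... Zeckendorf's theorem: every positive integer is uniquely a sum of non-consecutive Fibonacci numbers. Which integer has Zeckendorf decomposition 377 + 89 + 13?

479

377 + 89 + 13 = 479.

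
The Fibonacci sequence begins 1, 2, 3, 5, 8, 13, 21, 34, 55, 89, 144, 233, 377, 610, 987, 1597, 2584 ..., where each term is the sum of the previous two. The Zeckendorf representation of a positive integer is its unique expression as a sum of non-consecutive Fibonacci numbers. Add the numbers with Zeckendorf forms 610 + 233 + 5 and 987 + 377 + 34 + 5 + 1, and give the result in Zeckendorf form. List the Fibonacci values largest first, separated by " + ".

1597 + 610 + 34 + 8 + 3

The two numbers are 848 and 1404, so their sum is 2252.
Greedy algorithm:
2252 − 1597 = 655
655 − 610 = 45
45 − 34 = 11
11 − 8 = 3
3 − 3 = 0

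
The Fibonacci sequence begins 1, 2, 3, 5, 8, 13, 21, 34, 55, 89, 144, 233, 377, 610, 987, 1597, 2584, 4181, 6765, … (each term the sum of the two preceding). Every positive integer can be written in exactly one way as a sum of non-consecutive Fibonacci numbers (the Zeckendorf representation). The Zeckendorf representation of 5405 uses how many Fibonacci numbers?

5

Greedily peel off the largest Fibonacci term at each step:
5405 − 4181 = 1224
1224 − 987 = 237
237 − 233 = 4
4 − 3 = 1
1 − 1 = 0
5405 = 4181 + 987 + 233 + 3 + 1, which has 5 terms.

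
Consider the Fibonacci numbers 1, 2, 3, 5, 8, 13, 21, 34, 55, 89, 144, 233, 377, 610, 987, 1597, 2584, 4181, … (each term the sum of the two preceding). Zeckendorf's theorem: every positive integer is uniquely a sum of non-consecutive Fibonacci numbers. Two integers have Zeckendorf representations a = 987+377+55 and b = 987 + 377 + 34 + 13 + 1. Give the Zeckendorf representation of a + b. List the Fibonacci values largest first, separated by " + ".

2584 + 233 + 13 + 1

The two numbers are 1419 and 1412, so their sum is 2831.
Greedily peel off the largest Fibonacci term at each step:
2584 ≤ 2831 < 4181, so take 2584; remainder 247
233 ≤ 247 < 377, so take 233; remainder 14
13 ≤ 14 < 21, so take 13; remainder 1
1 ≤ 1 < 2, so take 1; remainder 0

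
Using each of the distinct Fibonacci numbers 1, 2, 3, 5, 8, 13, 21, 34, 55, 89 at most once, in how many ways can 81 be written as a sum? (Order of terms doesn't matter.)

81 = 55+21+5 = 55+21+3+2 = 55+13+8+5 = … (3 more), for 6 in all.

6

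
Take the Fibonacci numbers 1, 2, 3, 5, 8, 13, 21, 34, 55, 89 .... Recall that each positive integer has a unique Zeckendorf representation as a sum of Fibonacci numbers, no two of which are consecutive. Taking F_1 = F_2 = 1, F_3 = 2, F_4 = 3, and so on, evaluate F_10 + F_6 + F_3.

F_10 + F_6 + F_3 = 55 + 8 + 2 = 65.

65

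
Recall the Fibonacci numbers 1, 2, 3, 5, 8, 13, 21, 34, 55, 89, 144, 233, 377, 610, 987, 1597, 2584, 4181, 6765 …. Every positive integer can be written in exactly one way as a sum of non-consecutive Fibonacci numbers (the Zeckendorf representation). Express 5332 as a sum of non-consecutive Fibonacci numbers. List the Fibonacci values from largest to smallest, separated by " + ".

4181 + 987 + 144 + 13 + 5 + 2

Repeatedly subtract the largest Fibonacci number that fits:
take 4181 (≤ 5332); 5332 − 4181 = 1151
take 987 (≤ 1151); 1151 − 987 = 164
take 144 (≤ 164); 164 − 144 = 20
take 13 (≤ 20); 20 − 13 = 7
take 5 (≤ 7); 7 − 5 = 2
take 2 (≤ 2); 2 − 2 = 0
So 5332 = 4181 + 987 + 144 + 13 + 5 + 2, with no two terms consecutive in the sequence.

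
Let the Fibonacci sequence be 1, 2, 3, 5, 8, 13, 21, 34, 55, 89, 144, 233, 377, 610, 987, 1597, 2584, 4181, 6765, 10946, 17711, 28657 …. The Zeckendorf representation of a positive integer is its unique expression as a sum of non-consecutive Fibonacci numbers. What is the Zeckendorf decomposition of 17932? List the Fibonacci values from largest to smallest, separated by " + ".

Greedy algorithm:
largest Fibonacci ≤ 17932 is 17711; 17932 − 17711 = 221
largest Fibonacci ≤ 221 is 144; 221 − 144 = 77
largest Fibonacci ≤ 77 is 55; 77 − 55 = 22
largest Fibonacci ≤ 22 is 21; 22 − 21 = 1
largest Fibonacci ≤ 1 is 1; 1 − 1 = 0
So 17932 = 17711 + 144 + 55 + 21 + 1, with no two terms consecutive in the sequence.

17711 + 144 + 55 + 21 + 1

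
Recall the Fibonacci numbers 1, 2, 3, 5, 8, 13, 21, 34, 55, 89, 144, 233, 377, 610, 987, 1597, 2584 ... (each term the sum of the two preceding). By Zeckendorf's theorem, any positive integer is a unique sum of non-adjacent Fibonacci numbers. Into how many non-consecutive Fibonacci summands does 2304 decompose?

4

2304: greatest Fibonacci not exceeding it is 1597, leaving 707
707: greatest Fibonacci not exceeding it is 610, leaving 97
97: greatest Fibonacci not exceeding it is 89, leaving 8
8: greatest Fibonacci not exceeding it is 8, leaving 0
2304 = 1597 + 610 + 89 + 8, which has 4 terms.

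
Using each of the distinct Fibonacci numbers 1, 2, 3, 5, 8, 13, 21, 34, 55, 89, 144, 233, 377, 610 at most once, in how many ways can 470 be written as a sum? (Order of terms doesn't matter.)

Each representation comes from the Zeckendorf form by replacing some F_k with F_{k−1} + F_{k−2} where possible.
470 = 377+89+3+1 = 377+55+34+3+1 = 233+144+89+3+1 = 377+55+21+13+3+1 = … (4 more), for 8 in all.

8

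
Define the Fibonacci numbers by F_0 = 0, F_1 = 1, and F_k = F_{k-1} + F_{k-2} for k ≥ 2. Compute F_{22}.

17711

Iterating the recurrence up to F_{15} = 610 and F_{14} = 377:
F_{16} = F_{15} + F_{14} = 610 + 377 = 987
F_{17} = F_{16} + F_{15} = 987 + 610 = 1597
F_{18} = F_{17} + F_{16} = 1597 + 987 = 2584
F_{19} = F_{18} + F_{17} = 2584 + 1597 = 4181
F_{20} = F_{19} + F_{18} = 4181 + 2584 = 6765
F_{21} = F_{20} + F_{19} = 6765 + 4181 = 10946
F_{22} = F_{21} + F_{20} = 10946 + 6765 = 17711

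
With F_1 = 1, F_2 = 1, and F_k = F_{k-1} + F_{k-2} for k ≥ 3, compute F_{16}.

Iterating the recurrence up to F_{10} = 55 and F_{9} = 34:
F_{11} = F_{10} + F_{9} = 55 + 34 = 89
F_{12} = F_{11} + F_{10} = 89 + 55 = 144
F_{13} = F_{12} + F_{11} = 144 + 89 = 233
F_{14} = F_{13} + F_{12} = 233 + 144 = 377
F_{15} = F_{14} + F_{13} = 377 + 233 = 610
F_{16} = F_{15} + F_{14} = 610 + 377 = 987

987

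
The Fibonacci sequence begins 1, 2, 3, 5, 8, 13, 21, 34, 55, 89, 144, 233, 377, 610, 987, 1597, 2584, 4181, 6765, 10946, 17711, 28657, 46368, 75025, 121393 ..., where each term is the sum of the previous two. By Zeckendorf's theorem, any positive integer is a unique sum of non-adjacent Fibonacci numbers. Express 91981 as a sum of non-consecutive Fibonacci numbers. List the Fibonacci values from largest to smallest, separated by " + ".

75025 + 10946 + 4181 + 1597 + 144 + 55 + 21 + 8 + 3 + 1

75025 ≤ 91981 < 121393, so take 75025; remainder 16956
10946 ≤ 16956 < 17711, so take 10946; remainder 6010
4181 ≤ 6010 < 6765, so take 4181; remainder 1829
1597 ≤ 1829 < 2584, so take 1597; remainder 232
144 ≤ 232 < 233, so take 144; remainder 88
55 ≤ 88 < 89, so take 55; remainder 33
21 ≤ 33 < 34, so take 21; remainder 12
8 ≤ 12 < 13, so take 8; remainder 4
3 ≤ 4 < 5, so take 3; remainder 1
1 ≤ 1 < 2, so take 1; remainder 0
So 91981 = 75025 + 10946 + 4181 + 1597 + 144 + 55 + 21 + 8 + 3 + 1, with no two terms consecutive in the sequence.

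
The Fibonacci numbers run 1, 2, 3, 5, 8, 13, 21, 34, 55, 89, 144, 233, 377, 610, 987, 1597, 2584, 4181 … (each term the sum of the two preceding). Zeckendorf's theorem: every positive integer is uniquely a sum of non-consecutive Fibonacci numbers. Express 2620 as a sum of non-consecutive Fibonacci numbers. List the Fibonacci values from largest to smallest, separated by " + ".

2620: greatest Fibonacci not exceeding it is 2584, leaving 36
36: greatest Fibonacci not exceeding it is 34, leaving 2
2: greatest Fibonacci not exceeding it is 2, leaving 0
So 2620 = 2584 + 34 + 2, with no two terms consecutive in the sequence.

2584 + 34 + 2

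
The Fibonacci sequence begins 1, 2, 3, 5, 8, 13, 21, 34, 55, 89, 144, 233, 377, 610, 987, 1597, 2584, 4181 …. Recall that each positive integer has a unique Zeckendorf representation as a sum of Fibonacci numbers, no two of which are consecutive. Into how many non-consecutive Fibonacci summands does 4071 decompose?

Greedily peel off the largest Fibonacci term at each step:
take 2584 (≤ 4071); 4071 − 2584 = 1487
take 987 (≤ 1487); 1487 − 987 = 500
take 377 (≤ 500); 500 − 377 = 123
take 89 (≤ 123); 123 − 89 = 34
take 34 (≤ 34); 34 − 34 = 0
4071 = 2584 + 987 + 377 + 89 + 34, which has 5 terms.

5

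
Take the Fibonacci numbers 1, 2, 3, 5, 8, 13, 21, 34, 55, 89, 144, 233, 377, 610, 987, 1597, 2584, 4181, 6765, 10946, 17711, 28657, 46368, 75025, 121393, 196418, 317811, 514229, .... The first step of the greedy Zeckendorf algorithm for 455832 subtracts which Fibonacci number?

317811

317811 ≤ 455832 < 514229, so the largest Fibonacci number not exceeding 455832 is 317811.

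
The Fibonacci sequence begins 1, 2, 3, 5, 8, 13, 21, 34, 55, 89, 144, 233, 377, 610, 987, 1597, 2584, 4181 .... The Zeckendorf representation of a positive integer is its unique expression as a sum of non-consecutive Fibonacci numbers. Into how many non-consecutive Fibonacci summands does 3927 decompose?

Greedily peel off the largest Fibonacci term at each step:
2584 ≤ 3927 < 4181, so take 2584; remainder 1343
987 ≤ 1343 < 1597, so take 987; remainder 356
233 ≤ 356 < 377, so take 233; remainder 123
89 ≤ 123 < 144, so take 89; remainder 34
34 ≤ 34 < 55, so take 34; remainder 0
3927 = 2584 + 987 + 233 + 89 + 34, which has 5 terms.

5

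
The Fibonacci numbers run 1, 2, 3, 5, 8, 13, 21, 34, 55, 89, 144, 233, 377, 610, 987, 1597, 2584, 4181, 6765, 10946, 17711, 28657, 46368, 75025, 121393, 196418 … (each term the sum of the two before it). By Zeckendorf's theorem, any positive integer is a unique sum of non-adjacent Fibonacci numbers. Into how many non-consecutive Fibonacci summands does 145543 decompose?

Greedy algorithm:
145543 − 121393 = 24150
24150 − 17711 = 6439
6439 − 4181 = 2258
2258 − 1597 = 661
661 − 610 = 51
51 − 34 = 17
17 − 13 = 4
4 − 3 = 1
1 − 1 = 0
145543 = 121393 + 17711 + 4181 + 1597 + 610 + 34 + 13 + 3 + 1, which has 9 terms.

9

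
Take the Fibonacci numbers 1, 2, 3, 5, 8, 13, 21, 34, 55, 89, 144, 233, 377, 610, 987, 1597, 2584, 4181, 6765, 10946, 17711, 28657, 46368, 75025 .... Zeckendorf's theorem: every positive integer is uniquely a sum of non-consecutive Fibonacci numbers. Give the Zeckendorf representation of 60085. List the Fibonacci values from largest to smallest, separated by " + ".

Greedy algorithm:
largest Fibonacci ≤ 60085 is 46368; 60085 − 46368 = 13717
largest Fibonacci ≤ 13717 is 10946; 13717 − 10946 = 2771
largest Fibonacci ≤ 2771 is 2584; 2771 − 2584 = 187
largest Fibonacci ≤ 187 is 144; 187 − 144 = 43
largest Fibonacci ≤ 43 is 34; 43 − 34 = 9
largest Fibonacci ≤ 9 is 8; 9 − 8 = 1
largest Fibonacci ≤ 1 is 1; 1 − 1 = 0
So 60085 = 46368 + 10946 + 2584 + 144 + 34 + 8 + 1, with no two terms consecutive in the sequence.

46368 + 10946 + 2584 + 144 + 34 + 8 + 1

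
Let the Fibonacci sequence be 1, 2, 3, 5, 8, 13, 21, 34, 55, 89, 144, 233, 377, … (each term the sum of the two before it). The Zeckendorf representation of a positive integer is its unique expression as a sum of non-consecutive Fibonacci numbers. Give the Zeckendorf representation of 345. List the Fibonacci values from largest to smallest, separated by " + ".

Greedily peel off the largest Fibonacci term at each step:
take 233 (≤ 345); 345 − 233 = 112
take 89 (≤ 112); 112 − 89 = 23
take 21 (≤ 23); 23 − 21 = 2
take 2 (≤ 2); 2 − 2 = 0
So 345 = 233 + 89 + 21 + 2, with no two terms consecutive in the sequence.

233 + 89 + 21 + 2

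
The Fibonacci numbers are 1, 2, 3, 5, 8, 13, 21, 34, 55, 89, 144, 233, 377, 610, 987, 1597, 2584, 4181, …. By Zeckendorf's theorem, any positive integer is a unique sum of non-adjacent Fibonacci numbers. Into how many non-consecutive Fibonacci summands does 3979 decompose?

6

3979: greatest Fibonacci not exceeding it is 2584, leaving 1395
1395: greatest Fibonacci not exceeding it is 987, leaving 408
408: greatest Fibonacci not exceeding it is 377, leaving 31
31: greatest Fibonacci not exceeding it is 21, leaving 10
10: greatest Fibonacci not exceeding it is 8, leaving 2
2: greatest Fibonacci not exceeding it is 2, leaving 0
3979 = 2584 + 987 + 377 + 21 + 8 + 2, which has 6 terms.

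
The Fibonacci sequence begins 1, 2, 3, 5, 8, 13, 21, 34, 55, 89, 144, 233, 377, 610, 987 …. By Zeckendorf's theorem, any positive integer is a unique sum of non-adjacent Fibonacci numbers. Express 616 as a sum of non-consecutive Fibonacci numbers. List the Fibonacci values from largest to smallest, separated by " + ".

610 + 5 + 1

take 610 (≤ 616); 616 − 610 = 6
take 5 (≤ 6); 6 − 5 = 1
take 1 (≤ 1); 1 − 1 = 0
So 616 = 610 + 5 + 1, with no two terms consecutive in the sequence.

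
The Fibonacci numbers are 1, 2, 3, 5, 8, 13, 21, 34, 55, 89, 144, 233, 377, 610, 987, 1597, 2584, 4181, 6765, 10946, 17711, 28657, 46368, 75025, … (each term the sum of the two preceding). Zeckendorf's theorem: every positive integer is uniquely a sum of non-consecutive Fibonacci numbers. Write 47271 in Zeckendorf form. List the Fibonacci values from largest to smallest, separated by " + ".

Greedy algorithm:
take 46368 (≤ 47271); 47271 − 46368 = 903
take 610 (≤ 903); 903 − 610 = 293
take 233 (≤ 293); 293 − 233 = 60
take 55 (≤ 60); 60 − 55 = 5
take 5 (≤ 5); 5 − 5 = 0
So 47271 = 46368 + 610 + 233 + 55 + 5, with no two terms consecutive in the sequence.

46368 + 610 + 233 + 55 + 5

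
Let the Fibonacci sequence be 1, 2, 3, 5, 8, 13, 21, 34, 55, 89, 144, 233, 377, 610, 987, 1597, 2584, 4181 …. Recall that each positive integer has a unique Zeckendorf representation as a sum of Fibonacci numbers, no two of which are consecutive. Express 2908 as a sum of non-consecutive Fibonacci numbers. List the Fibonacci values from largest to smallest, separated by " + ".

largest Fibonacci ≤ 2908 is 2584; 2908 − 2584 = 324
largest Fibonacci ≤ 324 is 233; 324 − 233 = 91
largest Fibonacci ≤ 91 is 89; 91 − 89 = 2
largest Fibonacci ≤ 2 is 2; 2 − 2 = 0
So 2908 = 2584 + 233 + 89 + 2, with no two terms consecutive in the sequence.

2584 + 233 + 89 + 2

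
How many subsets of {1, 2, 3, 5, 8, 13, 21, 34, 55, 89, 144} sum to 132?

132 = 89+34+8+1 = 89+34+5+3+1 = 89+21+13+8+1 = … (3 more), for 6 in all.

6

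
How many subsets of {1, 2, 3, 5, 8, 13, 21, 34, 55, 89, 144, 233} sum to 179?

8

Starting from the Zeckendorf form and repeatedly splitting a term F_k into F_{k−1} + F_{k−2} (when neither is already used) reaches every representation.
179 = 144+34+1 = 144+21+13+1 = 89+55+34+1 = 144+21+8+5+1 = … (4 more), for 8 in all.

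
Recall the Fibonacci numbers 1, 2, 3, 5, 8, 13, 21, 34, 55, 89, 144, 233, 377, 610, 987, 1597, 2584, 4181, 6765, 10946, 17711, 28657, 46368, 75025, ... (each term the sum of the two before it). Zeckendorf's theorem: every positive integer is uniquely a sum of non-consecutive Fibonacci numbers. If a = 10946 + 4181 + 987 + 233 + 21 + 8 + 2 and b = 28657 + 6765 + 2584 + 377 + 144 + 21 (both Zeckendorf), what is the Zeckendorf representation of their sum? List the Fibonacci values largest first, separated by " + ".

46368 + 6765 + 1597 + 144 + 34 + 13 + 5

The two numbers are 16378 and 38548, so their sum is 54926.
largest Fibonacci ≤ 54926 is 46368; 54926 − 46368 = 8558
largest Fibonacci ≤ 8558 is 6765; 8558 − 6765 = 1793
largest Fibonacci ≤ 1793 is 1597; 1793 − 1597 = 196
largest Fibonacci ≤ 196 is 144; 196 − 144 = 52
largest Fibonacci ≤ 52 is 34; 52 − 34 = 18
largest Fibonacci ≤ 18 is 13; 18 − 13 = 5
largest Fibonacci ≤ 5 is 5; 5 − 5 = 0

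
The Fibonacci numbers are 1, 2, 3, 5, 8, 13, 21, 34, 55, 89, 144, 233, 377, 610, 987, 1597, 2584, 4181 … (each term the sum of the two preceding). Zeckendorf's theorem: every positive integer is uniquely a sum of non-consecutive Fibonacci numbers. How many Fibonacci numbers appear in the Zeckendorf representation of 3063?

4

2584 ≤ 3063 < 4181, so take 2584; remainder 479
377 ≤ 479 < 610, so take 377; remainder 102
89 ≤ 102 < 144, so take 89; remainder 13
13 ≤ 13 < 21, so take 13; remainder 0
3063 = 2584 + 377 + 89 + 13, which has 4 terms.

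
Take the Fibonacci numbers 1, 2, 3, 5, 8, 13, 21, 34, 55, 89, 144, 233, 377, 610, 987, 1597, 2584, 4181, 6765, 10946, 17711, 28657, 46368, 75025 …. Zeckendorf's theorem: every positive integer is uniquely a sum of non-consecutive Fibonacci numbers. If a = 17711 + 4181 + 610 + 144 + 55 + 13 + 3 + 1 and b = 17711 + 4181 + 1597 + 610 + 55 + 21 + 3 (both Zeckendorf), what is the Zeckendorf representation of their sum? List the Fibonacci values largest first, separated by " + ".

46368 + 377 + 144 + 5 + 2

The two numbers are 22718 and 24178, so their sum is 46896.
Greedy algorithm:
largest Fibonacci ≤ 46896 is 46368; 46896 − 46368 = 528
largest Fibonacci ≤ 528 is 377; 528 − 377 = 151
largest Fibonacci ≤ 151 is 144; 151 − 144 = 7
largest Fibonacci ≤ 7 is 5; 7 − 5 = 2
largest Fibonacci ≤ 2 is 2; 2 − 2 = 0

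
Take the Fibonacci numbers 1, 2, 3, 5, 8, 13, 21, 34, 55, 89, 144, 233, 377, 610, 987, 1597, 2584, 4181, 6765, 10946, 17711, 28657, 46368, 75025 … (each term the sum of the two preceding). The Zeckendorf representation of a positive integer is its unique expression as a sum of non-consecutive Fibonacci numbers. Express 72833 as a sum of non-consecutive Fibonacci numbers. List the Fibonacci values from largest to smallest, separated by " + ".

46368 + 17711 + 6765 + 1597 + 377 + 13 + 2

Repeatedly subtract the largest Fibonacci number that fits:
72833 − 46368 = 26465
26465 − 17711 = 8754
8754 − 6765 = 1989
1989 − 1597 = 392
392 − 377 = 15
15 − 13 = 2
2 − 2 = 0
So 72833 = 46368 + 17711 + 6765 + 1597 + 377 + 13 + 2, with no two terms consecutive in the sequence.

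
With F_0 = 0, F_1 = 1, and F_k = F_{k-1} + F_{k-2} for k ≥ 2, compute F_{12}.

Iterating the recurrence up to F_{5} = 5 and F_{4} = 3:
F_{6} = F_{5} + F_{4} = 5 + 3 = 8
F_{7} = F_{6} + F_{5} = 8 + 5 = 13
F_{8} = F_{7} + F_{6} = 13 + 8 = 21
F_{9} = F_{8} + F_{7} = 21 + 13 = 34
F_{10} = F_{9} + F_{8} = 34 + 21 = 55
F_{11} = F_{10} + F_{9} = 55 + 34 = 89
F_{12} = F_{11} + F_{10} = 89 + 55 = 144

144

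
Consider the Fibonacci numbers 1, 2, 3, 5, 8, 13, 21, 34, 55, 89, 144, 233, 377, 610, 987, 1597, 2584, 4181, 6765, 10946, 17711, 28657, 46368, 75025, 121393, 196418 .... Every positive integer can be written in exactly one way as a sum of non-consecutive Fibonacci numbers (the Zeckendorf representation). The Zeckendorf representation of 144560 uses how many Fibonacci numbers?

6

Greedily peel off the largest Fibonacci term at each step:
144560: greatest Fibonacci not exceeding it is 121393, leaving 23167
23167: greatest Fibonacci not exceeding it is 17711, leaving 5456
5456: greatest Fibonacci not exceeding it is 4181, leaving 1275
1275: greatest Fibonacci not exceeding it is 987, leaving 288
288: greatest Fibonacci not exceeding it is 233, leaving 55
55: greatest Fibonacci not exceeding it is 55, leaving 0
144560 = 121393 + 17711 + 4181 + 987 + 233 + 55, which has 6 terms.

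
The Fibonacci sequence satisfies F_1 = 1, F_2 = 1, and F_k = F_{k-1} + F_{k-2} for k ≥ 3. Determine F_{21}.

Iterating the recurrence up to F_{16} = 987 and F_{15} = 610:
F_{17} = F_{16} + F_{15} = 987 + 610 = 1597
F_{18} = F_{17} + F_{16} = 1597 + 987 = 2584
F_{19} = F_{18} + F_{17} = 2584 + 1597 = 4181
F_{20} = F_{19} + F_{18} = 4181 + 2584 = 6765
F_{21} = F_{20} + F_{19} = 6765 + 4181 = 10946

10946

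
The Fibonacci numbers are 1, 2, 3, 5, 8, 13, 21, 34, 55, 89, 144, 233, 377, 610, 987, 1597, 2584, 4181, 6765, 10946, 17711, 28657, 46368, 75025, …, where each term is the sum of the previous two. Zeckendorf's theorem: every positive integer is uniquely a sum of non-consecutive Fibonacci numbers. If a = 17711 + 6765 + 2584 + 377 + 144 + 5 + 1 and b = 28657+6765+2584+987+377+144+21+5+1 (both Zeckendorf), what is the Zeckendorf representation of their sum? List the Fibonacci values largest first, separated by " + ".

46368 + 17711 + 2584 + 377 + 55 + 21 + 8 + 3 + 1

The two numbers are 27587 and 39541, so their sum is 67128.
Greedily peel off the largest Fibonacci term at each step:
largest Fibonacci ≤ 67128 is 46368; 67128 − 46368 = 20760
largest Fibonacci ≤ 20760 is 17711; 20760 − 17711 = 3049
largest Fibonacci ≤ 3049 is 2584; 3049 − 2584 = 465
largest Fibonacci ≤ 465 is 377; 465 − 377 = 88
largest Fibonacci ≤ 88 is 55; 88 − 55 = 33
largest Fibonacci ≤ 33 is 21; 33 − 21 = 12
largest Fibonacci ≤ 12 is 8; 12 − 8 = 4
largest Fibonacci ≤ 4 is 3; 4 − 3 = 1
largest Fibonacci ≤ 1 is 1; 1 − 1 = 0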